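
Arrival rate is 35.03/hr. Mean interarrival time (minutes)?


Mean interarrival time = 1/λ = 1/35.03 hour = 0.02855 hour
In minutes: 0.02855 × 60 = 1.7128 min

Final: 1.7128 min


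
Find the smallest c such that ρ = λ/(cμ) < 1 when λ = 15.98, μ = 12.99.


Stability requires cμ > λ ⇔ c > λ/μ.
λ/μ = 15.98/12.99 = 1.2302
Minimum integer c = ⌊1.2302⌋ + 1 = 2
Check: 2·12.99 = 25.98 > 15.98, while 1·12.99 = 12.99 ≤ 15.98

Final: 2 servers


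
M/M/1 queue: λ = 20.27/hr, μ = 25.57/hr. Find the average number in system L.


ρ = λ/μ = 20.27/25.57 = 0.7927
L = ρ/(1−ρ) = 0.7927/(1 − 0.7927) = 0.7927/0.2073 = 3.8245

Final: 3.8245


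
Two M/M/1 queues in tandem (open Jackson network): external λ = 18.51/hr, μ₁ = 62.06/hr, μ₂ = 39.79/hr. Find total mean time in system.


Each node sees arrival rate λ = 18.51/hr (tandem ⇒ throughput preserved).
W₁ = 1/(μ₁−λ) = 1/(62.06−18.51) = 0.02296 hr
W₂ = 1/(μ₂−λ) = 1/(39.79−18.51) = 0.04699 hr
W_total = W₁ + W₂ = 0.02296 + 0.04699 = 0.06995 hr

Final: 0.06995 hr


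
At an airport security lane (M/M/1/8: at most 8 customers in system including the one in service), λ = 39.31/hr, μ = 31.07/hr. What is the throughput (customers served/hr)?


ρ = 1.2652; P_K = (1−ρ)ρ^8/(1−ρ^9) = 0.238302
λ_eff = λ(1 − P_K) = 39.31·(1 − 0.238302) = 39.31·0.761698 = 29.9423 /hr

Final: 29.9423 /hr


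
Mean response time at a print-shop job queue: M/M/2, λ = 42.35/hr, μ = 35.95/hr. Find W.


a = 1.1780; ρ = 0.5890; P₀ = 0.258643
Lq = P₀·a^c·ρ/(c!(1−ρ)²) = 0.62582
Wq = Lq/λ = 0.62582/42.35 = 0.01478 hr
W = Wq + 1/μ = 0.01478 + 0.02782 = 0.04259 hr

Final: 0.04259 hr


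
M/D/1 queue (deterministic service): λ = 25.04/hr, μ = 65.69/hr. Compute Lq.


ρ = 25.04/65.69 = 0.3812
M/D/1: Lq = ρ²/(2(1−ρ)) = 0.1453/(2·0.6188) = 0.11740

Final: 0.11740


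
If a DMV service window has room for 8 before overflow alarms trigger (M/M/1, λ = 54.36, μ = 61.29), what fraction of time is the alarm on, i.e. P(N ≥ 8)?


ρ = 54.36/61.29 = 0.8869
P(N ≥ n) = ρ^n = 0.8869^8 = 0.382929

Final: 0.382929


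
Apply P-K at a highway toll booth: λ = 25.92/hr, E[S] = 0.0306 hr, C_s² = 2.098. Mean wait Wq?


ρ = λ·E[S] = 25.92·0.0306 = 0.7932
E[S²] = E[S]²(1+C_s²) = 0.0306²·(1+2.098) = 0.002901
Wq = λ·E[S²]/(2(1−ρ)) = 25.92·0.002901/(2·0.2068) = 0.18175 hr

Final: 0.18175 hr


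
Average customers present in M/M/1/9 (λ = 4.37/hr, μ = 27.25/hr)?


ρ = 4.37/27.25 = 0.1604
L = ρ[1 − (K+1)ρ^K + Kρ^(K+1)] / [(1−ρ)(1−ρ^(K+1))]
Numerator: 0.1604·(1 − 10·0.00000007015 + 9·0.00000001125) = 0.160367
Denominator: (0.8396)·(1.000000) = 0.839633
L = 0.160367/0.839633 = 0.1910

Final: 0.1910


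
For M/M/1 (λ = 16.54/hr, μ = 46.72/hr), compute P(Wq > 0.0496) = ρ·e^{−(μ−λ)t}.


ρ = 16.54/46.72 = 0.3540
P(Wq > t) = ρ·e^{−(μ−λ)t} = 0.3540·e^{−1.4969}
= 0.3540·0.223817 = 0.079236

Final: 0.079236


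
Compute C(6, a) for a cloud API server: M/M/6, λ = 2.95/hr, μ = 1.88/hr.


a = λ/μ = 1.5691; ρ = a/6 = 0.2615
P₀ = 0.208153 (from M/M/c formula)
C(c,a) = [a^c/(c!(1−ρ))]·P₀ = [14.92743/(720·0.7385)]·0.208153
= 0.02807·0.208153 = 0.005844

Final: 0.005844


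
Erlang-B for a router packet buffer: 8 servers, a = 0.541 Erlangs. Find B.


B(c,a) = (a^c/c!) / Σ_{k=0}^{c} a^k/k!
a^8/8! = 0.0000001820
Σ terms (k=0..8): 1.00000 + 0.54100 + 0.14634 + 0.02639 + 0.003569 + 0.0003862 + 0.00003482 + 0.000002691 + 0.0000001820 = 1.717724
B = 0.0000001820/1.717724 = 0.0000001060

Final: 0.0000001060


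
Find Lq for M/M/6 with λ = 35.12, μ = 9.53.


a = λ/μ = 3.6852; ρ = a/6 = 0.6142
P₀ = 0.023706
Lq = P₀·a^c·ρ / (c!·(1−ρ)²) = 0.023706·2504.78030·0.6142/(720·0.14884)
= 0.34032

Final: 0.34032


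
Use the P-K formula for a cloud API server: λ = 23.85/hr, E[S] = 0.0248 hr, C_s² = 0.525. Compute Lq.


ρ = λ·E[S] = 23.85·0.0248 = 0.5915
Lq = ρ²(1+C_s²)/(2(1−ρ)) = 0.3498·(1+0.525)/(2·0.4085)
= 0.3498·1.5250/0.8170 = 0.65299

Final: 0.65299


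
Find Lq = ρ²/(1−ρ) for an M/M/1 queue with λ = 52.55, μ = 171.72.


ρ = 52.55/171.72 = 0.3060
Lq = ρ²/(1−ρ) = 0.09365/0.6940 = 0.1349

Final: 0.1349


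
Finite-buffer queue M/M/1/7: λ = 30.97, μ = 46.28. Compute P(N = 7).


ρ = λ/μ = 30.97/46.28 = 0.6692
P_K = (1−ρ)ρ^K/(1−ρ^(K+1)) = (0.3308·0.060095)/(1 − 0.040215)
= 0.019880/0.959785 = 0.020713

Final: 0.020713


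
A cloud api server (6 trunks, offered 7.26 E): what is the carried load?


B(6,7.26) = 0.347292 (Erlang-B)
Carried load = a(1 − B) = 7.26·(1 − 0.347292) = 7.26·0.652708 = 4.7387 E

Final: 4.7387 Erlangs


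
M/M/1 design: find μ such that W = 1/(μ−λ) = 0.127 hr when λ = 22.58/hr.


W = 1/(μ−λ) ⇒ μ − λ = 1/W = 1/0.127 = 7.8740
μ = λ + 1/W = 22.58 + 7.8740 = 30.4540 per hr

Final: 30.4540 /hr


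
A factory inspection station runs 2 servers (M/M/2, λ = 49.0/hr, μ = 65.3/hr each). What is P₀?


a = λ/μ = 49.0/65.3 = 0.7504; ρ = a/c = 0.3752
Σ_{k=0}^{1} a^k/k! (terms k=0..1) = 1.00000 + 0.75038 = 1.75038
Tail: a^2/(2!(1−ρ)) = 0.56307/(2·0.6248) = 0.45060
P₀ = 1/(1.75038 + 0.45060) = 1/2.20098 = 0.454343

Final: 0.454343


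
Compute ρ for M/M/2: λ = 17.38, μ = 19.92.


ρ = λ/(cμ) = 17.38/(2·19.92) = 17.38/39.84 = 0.4362

Final: 0.4362


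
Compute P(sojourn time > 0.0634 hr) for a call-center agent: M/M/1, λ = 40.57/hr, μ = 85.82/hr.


W ~ Exponential(μ−λ) for M/M/1.
μ − λ = 85.82 − 40.57 = 45.2500
P(W > t) = e^{−(μ−λ)t} = e^{−2.8688} = 0.056764

Final: 0.056764


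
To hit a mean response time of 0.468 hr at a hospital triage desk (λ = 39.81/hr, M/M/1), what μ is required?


W = 1/(μ−λ) ⇒ μ − λ = 1/W = 1/0.468 = 2.1368
μ = λ + 1/W = 39.81 + 2.1368 = 41.9468 per hr

Final: 41.9468 /hr


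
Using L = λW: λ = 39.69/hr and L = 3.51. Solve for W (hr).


W = L/λ = 3.51/39.69 = 0.08844 hr

Final: 0.08844 hr


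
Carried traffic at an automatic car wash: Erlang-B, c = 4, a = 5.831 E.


B(4,5.831) = 0.458560 (Erlang-B)
Carried load = a(1 − B) = 5.831·(1 − 0.458560) = 5.831·0.541440 = 3.1571 E

Final: 3.1571 Erlangs


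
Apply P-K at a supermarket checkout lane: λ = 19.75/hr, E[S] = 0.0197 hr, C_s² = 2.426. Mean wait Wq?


ρ = λ·E[S] = 19.75·0.0197 = 0.3891
E[S²] = E[S]²(1+C_s²) = 0.0197²·(1+2.426) = 0.001330
Wq = λ·E[S²]/(2(1−ρ)) = 19.75·0.001330/(2·0.6109) = 0.02149 hr

Final: 0.02149 hr


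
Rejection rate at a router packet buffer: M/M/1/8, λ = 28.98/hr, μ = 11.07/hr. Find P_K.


ρ = λ/μ = 28.98/11.07 = 2.6179
P_K = (1−ρ)ρ^K/(1−ρ^(K+1)) = (-1.6179·2206.002915)/(1 − 5775.064543)
= -3569.061627/-5774.064543 = 0.618119

Final: 0.618119


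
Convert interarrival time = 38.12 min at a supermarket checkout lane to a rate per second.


λ = 1/(interarrival time) in consistent units.
1 second = 0.0166667 min, so λ = 0.0166667/38.12 = 0.0004372 per second

Final: 0.0004372 /sec


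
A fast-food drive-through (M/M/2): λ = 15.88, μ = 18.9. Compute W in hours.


a = 0.8402; ρ = 0.4201; P₀ = 0.408346
Lq = P₀·a^c·ρ/(c!(1−ρ)²) = 0.18007
Wq = Lq/λ = 0.18007/15.88 = 0.01134 hr
W = Wq + 1/μ = 0.01134 + 0.05291 = 0.06425 hr

Final: 0.06425 hr


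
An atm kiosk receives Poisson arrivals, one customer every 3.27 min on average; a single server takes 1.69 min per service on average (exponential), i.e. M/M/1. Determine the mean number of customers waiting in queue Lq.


λ = 60/3.27 = 18.3486 /hr
μ = 60/1.69 = 35.5030 /hr
ρ = λ/μ = 18.3486/35.5030 = 0.5168
Lq = ρ²/(1−ρ) = 0.2671/0.4832 = 0.5528

Final: 0.5528


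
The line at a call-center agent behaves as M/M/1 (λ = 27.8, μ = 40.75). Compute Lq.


ρ = 27.8/40.75 = 0.6822
Lq = ρ²/(1−ρ) = 0.4654/0.3178 = 1.4645

Final: 1.4645


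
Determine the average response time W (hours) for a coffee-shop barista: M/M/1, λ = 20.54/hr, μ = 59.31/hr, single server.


W = 1/(μ−λ) = 1/(59.31 − 20.54) = 1/38.77 = 0.02579 hr

Final: 0.02579 hr


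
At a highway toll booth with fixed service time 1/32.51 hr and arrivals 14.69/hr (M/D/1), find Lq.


ρ = 14.69/32.51 = 0.4519
M/D/1: Lq = ρ²/(2(1−ρ)) = 0.2042/(2·0.5481) = 0.18625

Final: 0.18625


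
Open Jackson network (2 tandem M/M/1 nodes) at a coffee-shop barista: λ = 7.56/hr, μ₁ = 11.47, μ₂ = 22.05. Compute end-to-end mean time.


Each node sees arrival rate λ = 7.56/hr (tandem ⇒ throughput preserved).
W₁ = 1/(μ₁−λ) = 1/(11.47−7.56) = 0.25575 hr
W₂ = 1/(μ₂−λ) = 1/(22.05−7.56) = 0.06901 hr
W_total = W₁ + W₂ = 0.25575 + 0.06901 = 0.32477 hr

Final: 0.32477 hr


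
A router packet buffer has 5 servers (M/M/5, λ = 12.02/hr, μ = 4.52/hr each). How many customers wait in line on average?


a = λ/μ = 2.6593; ρ = a/5 = 0.5319
P₀ = 0.067656
Lq = P₀·a^c·ρ / (c!·(1−ρ)²) = 0.067656·132.99342·0.5319/(120·0.21916)
= 0.18197

Final: 0.18197


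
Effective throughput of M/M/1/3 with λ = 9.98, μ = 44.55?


ρ = 0.2240; P_K = (1−ρ)ρ^3/(1−ρ^4) = 0.008746
λ_eff = λ(1 − P_K) = 9.98·(1 − 0.008746) = 9.98·0.991254 = 9.8927 /hr

Final: 9.8927 /hr


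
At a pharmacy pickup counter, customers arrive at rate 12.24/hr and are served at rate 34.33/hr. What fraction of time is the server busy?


ρ = λ/μ = 12.24/34.33 = 0.3565

Final: 0.3565


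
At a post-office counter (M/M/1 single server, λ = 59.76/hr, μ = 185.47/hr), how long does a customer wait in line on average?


ρ = 59.76/185.47 = 0.3222
Wq = ρ/(μ−λ) = 0.3222/(185.47 − 59.76) = 0.3222/125.71 = 0.002563 hr

Final: 0.002563 hr


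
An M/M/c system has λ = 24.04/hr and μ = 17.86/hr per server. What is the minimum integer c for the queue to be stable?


Stability requires cμ > λ ⇔ c > λ/μ.
λ/μ = 24.04/17.86 = 1.3460
Minimum integer c = ⌊1.3460⌋ + 1 = 2
Check: 2·17.86 = 35.72 > 24.04, while 1·17.86 = 17.86 ≤ 24.04

Final: 2 servers


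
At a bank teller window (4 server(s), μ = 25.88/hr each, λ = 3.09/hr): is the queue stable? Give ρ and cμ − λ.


Total capacity cμ = 4·25.88 = 103.52/hr
ρ = λ/(cμ) = 3.09/103.52 = 0.02985
Stable ⇔ ρ < 1: YES
Spare capacity = cμ − λ = 103.52 − 3.09 = 100.43/hr

Final: ρ = 0.02985; stable; margin = 100.43/hr


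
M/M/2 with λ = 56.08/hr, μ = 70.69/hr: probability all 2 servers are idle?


a = λ/μ = 56.08/70.69 = 0.7933; ρ = a/c = 0.3967
Σ_{k=0}^{1} a^k/k! (terms k=0..1) = 1.00000 + 0.79332 = 1.79332
Tail: a^2/(2!(1−ρ)) = 0.62936/(2·0.6033) = 0.52157
P₀ = 1/(1.79332 + 0.52157) = 1/2.31489 = 0.431986

Final: 0.431986


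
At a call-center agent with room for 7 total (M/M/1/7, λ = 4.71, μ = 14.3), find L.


ρ = 4.71/14.3 = 0.3294
L = ρ[1 − (K+1)ρ^K + Kρ^(K+1)] / [(1−ρ)(1−ρ^(K+1))]
Numerator: 0.3294·(1 − 8·0.0004205 + 7·0.0001385) = 0.328582
Denominator: (0.6706)·(0.999861) = 0.670536
L = 0.328582/0.670536 = 0.4900

Final: 0.4900


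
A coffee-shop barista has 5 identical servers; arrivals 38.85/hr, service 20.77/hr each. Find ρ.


ρ = λ/(cμ) = 38.85/(5·20.77) = 38.85/103.85 = 0.3741

Final: 0.3741


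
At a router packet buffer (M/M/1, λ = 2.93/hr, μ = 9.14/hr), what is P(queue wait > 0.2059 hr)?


ρ = 2.93/9.14 = 0.3206
P(Wq > t) = ρ·e^{−(μ−λ)t} = 0.3206·e^{−1.2786}
= 0.3206·0.278416 = 0.089252

Final: 0.089252


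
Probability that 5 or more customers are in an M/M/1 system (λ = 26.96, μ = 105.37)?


ρ = 26.96/105.37 = 0.2559
P(N ≥ n) = ρ^n = 0.2559^5 = 0.001097

Final: 0.001097


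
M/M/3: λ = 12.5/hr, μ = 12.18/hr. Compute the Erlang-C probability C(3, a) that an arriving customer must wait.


a = λ/μ = 1.0263; ρ = a/3 = 0.3421
P₀ = 0.353768 (from M/M/c formula)
C(c,a) = [a^c/(c!(1−ρ))]·P₀ = [1.08091/(6·0.6579)]·0.353768
= 0.27382·0.353768 = 0.096870

Final: 0.096870


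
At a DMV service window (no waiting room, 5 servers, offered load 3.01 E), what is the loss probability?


B(c,a) = (a^c/c!) / Σ_{k=0}^{c} a^k/k!
a^5/5! = 2.058976
Σ terms (k=0..5): 1.00000 + 3.01000 + 4.53005 + 4.54515 + 3.42023 + 2.05898 = 18.564401
B = 2.058976/18.564401 = 0.110910

Final: 0.110910


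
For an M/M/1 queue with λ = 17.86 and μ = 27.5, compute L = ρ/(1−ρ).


ρ = λ/μ = 17.86/27.5 = 0.6495
L = ρ/(1−ρ) = 0.6495/(1 − 0.6495) = 0.6495/0.3505 = 1.8527

Final: 1.8527


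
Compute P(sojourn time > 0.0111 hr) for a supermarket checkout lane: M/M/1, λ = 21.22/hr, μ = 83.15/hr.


W ~ Exponential(μ−λ) for M/M/1.
μ − λ = 83.15 − 21.22 = 61.9300
P(W > t) = e^{−(μ−λ)t} = e^{−0.6874} = 0.502870

Final: 0.502870


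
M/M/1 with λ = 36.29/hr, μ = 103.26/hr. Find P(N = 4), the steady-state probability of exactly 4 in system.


ρ = 36.29/103.26 = 0.3514
P_n = (1−ρ)·ρ^n = (1 − 0.3514)·0.3514^4 = 0.6486·0.015255 = 0.009894

Final: 0.009894


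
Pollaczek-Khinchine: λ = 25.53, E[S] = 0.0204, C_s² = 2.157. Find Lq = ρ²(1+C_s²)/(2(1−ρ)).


ρ = λ·E[S] = 25.53·0.0204 = 0.5208
Lq = ρ²(1+C_s²)/(2(1−ρ)) = 0.2712·(1+2.157)/(2·0.4792)
= 0.2712·3.1570/0.9584 = 0.89351

Final: 0.89351


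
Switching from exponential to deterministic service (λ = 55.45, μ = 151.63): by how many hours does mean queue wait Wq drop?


ρ = 55.45/151.63 = 0.3657
Wq(M/M/1) = ρ/(μ−λ) = 0.3657/96.18 = 0.003802 hr
Wq(M/D/1) = ρ/(2(μ−λ)) = 0.001901 hr
Savings = 0.003802 − 0.001901 = 0.001901 hr

Final: 0.001901 hr


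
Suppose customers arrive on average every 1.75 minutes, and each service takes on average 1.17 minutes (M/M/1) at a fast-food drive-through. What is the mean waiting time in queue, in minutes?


λ = 60/1.75 = 34.2857 /hr
μ = 60/1.17 = 51.2821 /hr
ρ = λ/μ = 34.2857/51.2821 = 0.6686
Wq = ρ/(μ−λ) = 0.6686/(51.2821−34.2857) = 0.03934 hr
In minutes: 0.03934·60 = 2.360 min

Final: 2.360 min


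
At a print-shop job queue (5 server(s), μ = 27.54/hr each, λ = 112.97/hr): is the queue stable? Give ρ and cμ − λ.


Total capacity cμ = 5·27.54 = 137.70/hr
ρ = λ/(cμ) = 112.97/137.70 = 0.8204
Stable ⇔ ρ < 1: YES
Spare capacity = cμ − λ = 137.70 − 112.97 = 24.73/hr

Final: ρ = 0.8204; stable; margin = 24.73/hr


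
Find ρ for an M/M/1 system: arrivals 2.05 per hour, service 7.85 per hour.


ρ = λ/μ = 2.05/7.85 = 0.2611

Final: 0.2611


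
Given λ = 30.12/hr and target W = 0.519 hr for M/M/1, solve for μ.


W = 1/(μ−λ) ⇒ μ − λ = 1/W = 1/0.519 = 1.9268
μ = λ + 1/W = 30.12 + 1.9268 = 32.0468 per hr

Final: 32.0468 /hr


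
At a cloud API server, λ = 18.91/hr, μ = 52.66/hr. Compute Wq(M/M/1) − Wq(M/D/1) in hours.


ρ = 18.91/52.66 = 0.3591
Wq(M/M/1) = ρ/(μ−λ) = 0.3591/33.75 = 0.01064 hr
Wq(M/D/1) = ρ/(2(μ−λ)) = 0.005320 hr
Savings = 0.01064 − 0.005320 = 0.005320 hr

Final: 0.005320 hr


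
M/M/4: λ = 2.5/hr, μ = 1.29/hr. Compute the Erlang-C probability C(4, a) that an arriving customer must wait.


a = λ/μ = 1.9380; ρ = a/4 = 0.4845
P₀ = 0.139487 (from M/M/c formula)
C(c,a) = [a^c/(c!(1−ρ))]·P₀ = [14.10591/(24·0.5155)]·0.139487
= 1.14014·0.139487 = 0.159035

Final: 0.159035


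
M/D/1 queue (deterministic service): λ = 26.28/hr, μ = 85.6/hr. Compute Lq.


ρ = 26.28/85.6 = 0.3070
M/D/1: Lq = ρ²/(2(1−ρ)) = 0.09425/(2·0.6930) = 0.06801

Final: 0.06801


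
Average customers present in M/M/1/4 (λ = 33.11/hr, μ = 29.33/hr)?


ρ = 33.11/29.33 = 1.1289
L = ρ[1 − (K+1)ρ^K + Kρ^(K+1)] / [(1−ρ)(1−ρ^(K+1))]
Numerator: 1.1289·(1 − 5·1.624009 + 4·1.833309) = 0.240664
Denominator: (-0.1289)·(-0.833309) = 0.107395
L = 0.240664/0.107395 = 2.2409

Final: 2.2409


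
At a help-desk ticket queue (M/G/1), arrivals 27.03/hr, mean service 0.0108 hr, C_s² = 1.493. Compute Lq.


ρ = λ·E[S] = 27.03·0.0108 = 0.2919
Lq = ρ²(1+C_s²)/(2(1−ρ)) = 0.08522·(1+1.493)/(2·0.7081)
= 0.08522·2.4930/1.4162 = 0.15002

Final: 0.15002


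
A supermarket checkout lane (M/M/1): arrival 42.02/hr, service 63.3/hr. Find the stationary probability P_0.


ρ = 42.02/63.3 = 0.6638
P_n = (1−ρ)·ρ^n = (1 − 0.6638)·0.6638^0 = 0.3362·1.000000 = 0.336177

Final: 0.336177


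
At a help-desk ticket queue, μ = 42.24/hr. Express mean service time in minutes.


Mean service time = 1/μ = 1/42.24 hour = 0.02367 hour
In minutes: 0.02367 × 60 = 1.4205 min

Final: 1.4205 min


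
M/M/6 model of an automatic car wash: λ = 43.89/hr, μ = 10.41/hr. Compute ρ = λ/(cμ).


ρ = λ/(cμ) = 43.89/(6·10.41) = 43.89/62.46 = 0.7027

Final: 0.7027


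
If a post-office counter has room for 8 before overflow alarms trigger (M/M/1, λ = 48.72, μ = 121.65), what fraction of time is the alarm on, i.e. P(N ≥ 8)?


ρ = 48.72/121.65 = 0.4005
P(N ≥ n) = ρ^n = 0.4005^8 = 0.0006619

Final: 0.0006619


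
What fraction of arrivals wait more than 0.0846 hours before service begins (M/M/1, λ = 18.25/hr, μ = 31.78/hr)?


ρ = 18.25/31.78 = 0.5743
P(Wq > t) = ρ·e^{−(μ−λ)t} = 0.5743·e^{−1.1446}
= 0.5743·0.318339 = 0.182810

Final: 0.182810


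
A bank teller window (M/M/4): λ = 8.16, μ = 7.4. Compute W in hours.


a = 1.1027; ρ = 0.2757; P₀ = 0.331213
Lq = P₀·a^c·ρ/(c!(1−ρ)²) = 0.01072
Wq = Lq/λ = 0.01072/8.16 = 0.001314 hr
W = Wq + 1/μ = 0.001314 + 0.13514 = 0.13645 hr

Final: 0.13645 hr


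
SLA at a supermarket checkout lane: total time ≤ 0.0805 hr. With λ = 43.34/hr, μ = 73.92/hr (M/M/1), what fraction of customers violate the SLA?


W ~ Exponential(μ−λ) for M/M/1.
μ − λ = 73.92 − 43.34 = 30.5800
P(W > t) = e^{−(μ−λ)t} = e^{−2.4617} = 0.085291

Final: 0.085291


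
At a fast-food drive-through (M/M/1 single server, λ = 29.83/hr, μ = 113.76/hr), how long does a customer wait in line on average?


ρ = 29.83/113.76 = 0.2622
Wq = ρ/(μ−λ) = 0.2622/(113.76 − 29.83) = 0.2622/83.93 = 0.003124 hr

Final: 0.003124 hr


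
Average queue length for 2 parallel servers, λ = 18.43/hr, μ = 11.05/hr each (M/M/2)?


a = λ/μ = 1.6679; ρ = a/2 = 0.8339
P₀ = 0.090550
Lq = P₀·a^c·ρ / (c!·(1−ρ)²) = 0.090550·2.78180·0.8339/(2·0.02758)
= 3.80865

Final: 3.80865


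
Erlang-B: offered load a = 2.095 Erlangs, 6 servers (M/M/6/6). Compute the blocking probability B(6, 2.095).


B(c,a) = (a^c/c!) / Σ_{k=0}^{c} a^k/k!
a^6/6! = 0.117428
Σ terms (k=0..6): 1.00000 + 2.09500 + 2.19451 + 1.53250 + 0.80265 + 0.33631 + 0.11743 = 8.078399
B = 0.117428/8.078399 = 0.014536

Final: 0.014536


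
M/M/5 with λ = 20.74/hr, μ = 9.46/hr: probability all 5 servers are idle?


a = λ/μ = 20.74/9.46 = 2.1924; ρ = a/c = 0.4385
Σ_{k=0}^{4} a^k/k! (terms k=0..4) = 1.00000 + 2.19239 + 2.40328 + 1.75631 + 0.96263 = 8.31462
Tail: a^5/(5!(1−ρ)) = 50.65101/(120·0.5615) = 0.75169
P₀ = 1/(8.31462 + 0.75169) = 1/9.06631 = 0.110298

Final: 0.110298


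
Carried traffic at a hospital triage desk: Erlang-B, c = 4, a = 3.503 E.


B(4,3.503) = 0.260586 (Erlang-B)
Carried load = a(1 − B) = 3.503·(1 − 0.260586) = 3.503·0.739414 = 2.5902 E

Final: 2.5902 Erlangs


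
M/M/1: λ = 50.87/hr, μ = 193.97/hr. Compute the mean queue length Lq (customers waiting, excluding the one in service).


ρ = 50.87/193.97 = 0.2623
Lq = ρ²/(1−ρ) = 0.06878/0.7377 = 0.09323

Final: 0.09323


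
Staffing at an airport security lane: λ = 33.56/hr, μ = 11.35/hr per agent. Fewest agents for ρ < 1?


Stability requires cμ > λ ⇔ c > λ/μ.
λ/μ = 33.56/11.35 = 2.9568
Minimum integer c = ⌊2.9568⌋ + 1 = 3
Check: 3·11.35 = 34.05 > 33.56, while 2·11.35 = 22.70 ≤ 33.56

Final: 3 servers


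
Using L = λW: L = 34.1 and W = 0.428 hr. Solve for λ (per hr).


λ = L/W = 34.1/0.428 = 79.6729 /hr

Final: 79.6729 /hr


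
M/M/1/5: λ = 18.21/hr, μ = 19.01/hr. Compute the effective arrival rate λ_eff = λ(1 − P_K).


ρ = 0.9579; P_K = (1−ρ)ρ^5/(1−ρ^6) = 0.149279
λ_eff = λ(1 − P_K) = 18.21·(1 − 0.149279) = 18.21·0.850721 = 15.4916 /hr

Final: 15.4916 /hr


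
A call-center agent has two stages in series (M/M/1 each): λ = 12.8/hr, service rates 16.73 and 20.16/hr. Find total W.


Each node sees arrival rate λ = 12.8/hr (tandem ⇒ throughput preserved).
W₁ = 1/(μ₁−λ) = 1/(16.73−12.8) = 0.25445 hr
W₂ = 1/(μ₂−λ) = 1/(20.16−12.8) = 0.13587 hr
W_total = W₁ + W₂ = 0.25445 + 0.13587 = 0.39032 hr

Final: 0.39032 hr


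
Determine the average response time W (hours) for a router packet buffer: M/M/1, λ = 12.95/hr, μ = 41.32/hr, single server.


W = 1/(μ−λ) = 1/(41.32 − 12.95) = 1/28.37 = 0.03525 hr

Final: 0.03525 hr


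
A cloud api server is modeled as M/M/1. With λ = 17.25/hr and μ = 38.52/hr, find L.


ρ = λ/μ = 17.25/38.52 = 0.4478
L = ρ/(1−ρ) = 0.4478/(1 − 0.4478) = 0.4478/0.5522 = 0.8110

Final: 0.8110


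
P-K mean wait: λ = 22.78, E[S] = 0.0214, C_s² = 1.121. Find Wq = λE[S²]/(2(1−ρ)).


ρ = λ·E[S] = 22.78·0.0214 = 0.4875
E[S²] = E[S]²(1+C_s²) = 0.0214²·(1+1.121) = 0.0009713
Wq = λ·E[S²]/(2(1−ρ)) = 22.78·0.0009713/(2·0.5125) = 0.02159 hr

Final: 0.02159 hr


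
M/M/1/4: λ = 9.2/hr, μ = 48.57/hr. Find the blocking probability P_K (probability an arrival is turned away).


ρ = λ/μ = 9.2/48.57 = 0.1894
P_K = (1−ρ)ρ^K/(1−ρ^(K+1)) = (0.8106·0.001287)/(1 − 0.0002438)
= 0.001043/0.999756 = 0.001044

Final: 0.001044


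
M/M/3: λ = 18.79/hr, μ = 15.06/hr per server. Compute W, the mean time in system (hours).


a = 1.2477; ρ = 0.4159; P₀ = 0.279313
Lq = P₀·a^c·ρ/(c!(1−ρ)²) = 0.11021
Wq = Lq/λ = 0.11021/18.79 = 0.005866 hr
W = Wq + 1/μ = 0.005866 + 0.06640 = 0.07227 hr

Final: 0.07227 hr


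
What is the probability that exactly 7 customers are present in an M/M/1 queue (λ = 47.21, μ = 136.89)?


ρ = 47.21/136.89 = 0.3449
P_n = (1−ρ)·ρ^n = (1 − 0.3449)·0.3449^7 = 0.6551·0.0005803 = 0.0003802

Final: 0.0003802


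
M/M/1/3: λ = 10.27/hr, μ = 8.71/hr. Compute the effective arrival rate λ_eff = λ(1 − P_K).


ρ = 1.1791; P_K = (1−ρ)ρ^3/(1−ρ^4) = 0.314723
λ_eff = λ(1 − P_K) = 10.27·(1 − 0.314723) = 10.27·0.685277 = 7.0378 /hr

Final: 7.0378 /hr


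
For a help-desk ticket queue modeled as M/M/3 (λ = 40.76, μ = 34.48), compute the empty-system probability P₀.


a = λ/μ = 40.76/34.48 = 1.1821; ρ = a/c = 0.3940
Σ_{k=0}^{2} a^k/k! (terms k=0..2) = 1.00000 + 1.18213 + 0.69872 = 2.88086
Tail: a^3/(3!(1−ρ)) = 1.65196/(6·0.6060) = 0.45437
P₀ = 1/(2.88086 + 0.45437) = 1/3.33522 = 0.299830

Final: 0.299830


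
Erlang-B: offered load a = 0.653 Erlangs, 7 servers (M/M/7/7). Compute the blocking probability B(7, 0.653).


B(c,a) = (a^c/c!) / Σ_{k=0}^{c} a^k/k!
a^7/7! = 0.00001005
Σ terms (k=0..7): 1.00000 + 0.65300 + 0.21320 + 0.04641 + 0.007576 + 0.0009894 + 0.0001077 + 0.00001005 = 1.921295
B = 0.00001005/1.921295 = 0.000005228

Final: 0.000005228


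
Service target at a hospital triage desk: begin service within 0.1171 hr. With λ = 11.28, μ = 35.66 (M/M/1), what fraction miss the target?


ρ = 11.28/35.66 = 0.3163
P(Wq > t) = ρ·e^{−(μ−λ)t} = 0.3163·e^{−2.8549}
= 0.3163·0.057562 = 0.018208

Final: 0.018208


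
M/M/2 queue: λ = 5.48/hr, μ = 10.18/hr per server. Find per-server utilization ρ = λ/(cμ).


ρ = λ/(cμ) = 5.48/(2·10.18) = 5.48/20.36 = 0.2692

Final: 0.2692


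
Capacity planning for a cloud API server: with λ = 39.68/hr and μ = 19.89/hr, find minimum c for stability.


Stability requires cμ > λ ⇔ c > λ/μ.
λ/μ = 39.68/19.89 = 1.9950
Minimum integer c = ⌊1.9950⌋ + 1 = 2
Check: 2·19.89 = 39.78 > 39.68, while 1·19.89 = 19.89 ≤ 39.68

Final: 2 servers


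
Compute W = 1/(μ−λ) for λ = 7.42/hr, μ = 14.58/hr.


W = 1/(μ−λ) = 1/(14.58 − 7.42) = 1/7.16 = 0.1397 hr

Final: 0.1397 hr


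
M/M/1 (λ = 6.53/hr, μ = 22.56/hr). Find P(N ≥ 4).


ρ = 6.53/22.56 = 0.2895
P(N ≥ n) = ρ^n = 0.2895^4 = 0.007019

Final: 0.007019


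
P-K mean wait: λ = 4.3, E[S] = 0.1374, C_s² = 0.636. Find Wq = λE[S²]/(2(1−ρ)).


ρ = λ·E[S] = 4.3·0.1374 = 0.5908
E[S²] = E[S]²(1+C_s²) = 0.1374²·(1+0.636) = 0.030886
Wq = λ·E[S²]/(2(1−ρ)) = 4.3·0.030886/(2·0.4092) = 0.16229 hr

Final: 0.16229 hr


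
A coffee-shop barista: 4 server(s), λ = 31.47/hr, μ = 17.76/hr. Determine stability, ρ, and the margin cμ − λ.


Total capacity cμ = 4·17.76 = 71.04/hr
ρ = λ/(cμ) = 31.47/71.04 = 0.4430
Stable ⇔ ρ < 1: YES
Spare capacity = cμ − λ = 71.04 − 31.47 = 39.57/hr

Final: ρ = 0.4430; stable; margin = 39.57/hr


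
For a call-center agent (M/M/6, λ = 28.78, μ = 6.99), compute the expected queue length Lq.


a = λ/μ = 4.1173; ρ = a/6 = 0.6862
P₀ = 0.014572
Lq = P₀·a^c·ρ / (c!·(1−ρ)²) = 0.014572·4871.71286·0.6862/(720·0.09846)
= 0.68719

Final: 0.68719


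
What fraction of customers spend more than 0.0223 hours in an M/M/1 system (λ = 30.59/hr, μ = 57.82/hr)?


W ~ Exponential(μ−λ) for M/M/1.
μ − λ = 57.82 − 30.59 = 27.2300
P(W > t) = e^{−(μ−λ)t} = e^{−0.6072} = 0.544859

Final: 0.544859


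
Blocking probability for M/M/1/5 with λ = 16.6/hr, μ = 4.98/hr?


ρ = λ/μ = 16.6/4.98 = 3.3333
P_K = (1−ρ)ρ^K/(1−ρ^(K+1)) = (-2.3333·411.522634)/(1 − 1371.742112)
= -960.219479/-1370.742112 = 0.700511

Final: 0.700511


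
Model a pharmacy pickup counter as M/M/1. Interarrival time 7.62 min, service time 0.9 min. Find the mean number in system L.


λ = 60/7.62 = 7.8740 /hr
μ = 60/0.9 = 66.6667 /hr
ρ = λ/μ = 7.8740/66.6667 = 0.1181
L = ρ/(1−ρ) = 0.1181/0.8819 = 0.1339

Final: 0.1339


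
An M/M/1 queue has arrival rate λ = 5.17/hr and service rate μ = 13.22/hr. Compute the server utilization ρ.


ρ = λ/μ = 5.17/13.22 = 0.3911

Final: 0.3911


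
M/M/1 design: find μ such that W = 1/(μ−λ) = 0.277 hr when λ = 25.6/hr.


W = 1/(μ−λ) ⇒ μ − λ = 1/W = 1/0.277 = 3.6101
μ = λ + 1/W = 25.6 + 3.6101 = 29.2101 per hr

Final: 29.2101 /hr


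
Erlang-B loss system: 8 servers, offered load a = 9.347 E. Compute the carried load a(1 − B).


B(8,9.347) = 0.306748 (Erlang-B)
Carried load = a(1 − B) = 9.347·(1 − 0.306748) = 9.347·0.693252 = 6.4798 E

Final: 6.4798 Erlangs


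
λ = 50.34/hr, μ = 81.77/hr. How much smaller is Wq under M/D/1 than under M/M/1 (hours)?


ρ = 50.34/81.77 = 0.6156
Wq(M/M/1) = ρ/(μ−λ) = 0.6156/31.43 = 0.01959 hr
Wq(M/D/1) = ρ/(2(μ−λ)) = 0.009794 hr
Savings = 0.01959 − 0.009794 = 0.009794 hr

Final: 0.009794 hr


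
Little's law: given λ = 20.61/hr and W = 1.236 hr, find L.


L = λW = 20.61·1.236 = 25.4740

Final: 25.4740


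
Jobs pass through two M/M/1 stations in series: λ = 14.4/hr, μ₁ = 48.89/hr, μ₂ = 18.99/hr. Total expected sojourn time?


Each node sees arrival rate λ = 14.4/hr (tandem ⇒ throughput preserved).
W₁ = 1/(μ₁−λ) = 1/(48.89−14.4) = 0.02899 hr
W₂ = 1/(μ₂−λ) = 1/(18.99−14.4) = 0.21786 hr
W_total = W₁ + W₂ = 0.02899 + 0.21786 = 0.24686 hr

Final: 0.24686 hr


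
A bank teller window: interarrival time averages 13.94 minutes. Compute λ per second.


λ = 1/(interarrival time) in consistent units.
1 second = 0.0166667 min, so λ = 0.0166667/13.94 = 0.001196 per second

Final: 0.001196 /sec


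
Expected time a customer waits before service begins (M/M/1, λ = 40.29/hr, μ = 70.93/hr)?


ρ = 40.29/70.93 = 0.5680
Wq = ρ/(μ−λ) = 0.5680/(70.93 − 40.29) = 0.5680/30.64 = 0.01854 hr

Final: 0.01854 hr


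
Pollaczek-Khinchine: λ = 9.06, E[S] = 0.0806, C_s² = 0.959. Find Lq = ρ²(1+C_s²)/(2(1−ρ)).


ρ = λ·E[S] = 9.06·0.0806 = 0.7302
Lq = ρ²(1+C_s²)/(2(1−ρ)) = 0.5332·(1+0.959)/(2·0.2698)
= 0.5332·1.9590/0.5395 = 1.93619

Final: 1.93619


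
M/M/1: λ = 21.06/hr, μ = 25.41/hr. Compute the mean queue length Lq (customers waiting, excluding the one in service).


ρ = 21.06/25.41 = 0.8288
Lq = ρ²/(1−ρ) = 0.6869/0.1712 = 4.0126

Final: 4.0126


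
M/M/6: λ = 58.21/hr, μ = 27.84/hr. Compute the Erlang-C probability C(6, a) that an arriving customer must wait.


a = λ/μ = 2.0909; ρ = a/6 = 0.3485
P₀ = 0.123339 (from M/M/c formula)
C(c,a) = [a^c/(c!(1−ρ))]·P₀ = [83.55457/(720·0.6515)]·0.123339
= 0.17812·0.123339 = 0.021969

Final: 0.021969


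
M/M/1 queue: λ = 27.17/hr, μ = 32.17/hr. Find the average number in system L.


ρ = λ/μ = 27.17/32.17 = 0.8446
L = ρ/(1−ρ) = 0.8446/(1 − 0.8446) = 0.8446/0.1554 = 5.4340

Final: 5.4340


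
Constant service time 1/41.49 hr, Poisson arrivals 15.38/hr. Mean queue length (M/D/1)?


ρ = 15.38/41.49 = 0.3707
M/D/1: Lq = ρ²/(2(1−ρ)) = 0.1374/(2·0.6293) = 0.10918

Final: 0.10918


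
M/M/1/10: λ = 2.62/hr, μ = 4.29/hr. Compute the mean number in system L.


ρ = 2.62/4.29 = 0.6107
L = ρ[1 − (K+1)ρ^K + Kρ^(K+1)] / [(1−ρ)(1−ρ^(K+1))]
Numerator: 0.6107·(1 − 11·0.007218 + 10·0.004408) = 0.589153
Denominator: (0.3893)·(0.995592) = 0.387561
L = 0.589153/0.387561 = 1.5202

Final: 1.5202


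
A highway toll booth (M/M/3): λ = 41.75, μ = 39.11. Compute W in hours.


a = 1.0675; ρ = 0.3558; P₀ = 0.338750
Lq = P₀·a^c·ρ/(c!(1−ρ)²) = 0.05890
Wq = Lq/λ = 0.05890/41.75 = 0.001411 hr
W = Wq + 1/μ = 0.001411 + 0.02557 = 0.02698 hr

Final: 0.02698 hr


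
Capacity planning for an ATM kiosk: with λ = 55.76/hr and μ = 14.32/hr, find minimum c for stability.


Stability requires cμ > λ ⇔ c > λ/μ.
λ/μ = 55.76/14.32 = 3.8939
Minimum integer c = ⌊3.8939⌋ + 1 = 4
Check: 4·14.32 = 57.28 > 55.76, while 3·14.32 = 42.96 ≤ 55.76

Final: 4 servers


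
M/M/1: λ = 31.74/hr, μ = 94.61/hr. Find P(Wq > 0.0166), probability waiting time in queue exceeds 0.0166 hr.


ρ = 31.74/94.61 = 0.3355
P(Wq > t) = ρ·e^{−(μ−λ)t} = 0.3355·e^{−1.0436}
= 0.3355·0.352170 = 0.118147

Final: 0.118147


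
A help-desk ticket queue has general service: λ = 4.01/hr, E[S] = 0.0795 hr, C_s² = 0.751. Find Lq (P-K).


ρ = λ·E[S] = 4.01·0.0795 = 0.3188
Lq = ρ²(1+C_s²)/(2(1−ρ)) = 0.1016·(1+0.751)/(2·0.6812)
= 0.1016·1.7510/1.3624 = 0.13062

Final: 0.13062


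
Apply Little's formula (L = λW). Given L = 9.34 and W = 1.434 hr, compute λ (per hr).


λ = L/W = 9.34/1.434 = 6.5132 /hr

Final: 6.5132 /hr


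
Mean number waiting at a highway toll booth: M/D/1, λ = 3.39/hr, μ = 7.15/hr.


ρ = 3.39/7.15 = 0.4741
M/D/1: Lq = ρ²/(2(1−ρ)) = 0.2248/(2·0.5259) = 0.21373

Final: 0.21373


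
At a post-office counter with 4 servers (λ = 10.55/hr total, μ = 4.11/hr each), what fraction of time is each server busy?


ρ = λ/(cμ) = 10.55/(4·4.11) = 10.55/16.44 = 0.6417

Final: 0.6417


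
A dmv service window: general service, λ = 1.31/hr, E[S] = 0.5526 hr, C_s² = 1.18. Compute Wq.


ρ = λ·E[S] = 1.31·0.5526 = 0.7239
E[S²] = E[S]²(1+C_s²) = 0.5526²·(1+1.18) = 0.665700
Wq = λ·E[S²]/(2(1−ρ)) = 1.31·0.665700/(2·0.2761) = 1.57929 hr

Final: 1.57929 hr


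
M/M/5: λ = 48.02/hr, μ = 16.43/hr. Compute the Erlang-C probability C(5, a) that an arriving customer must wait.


a = λ/μ = 2.9227; ρ = a/5 = 0.5845
P₀ = 0.050831 (from M/M/c formula)
C(c,a) = [a^c/(c!(1−ρ))]·P₀ = [213.26666/(120·0.4155)]·0.050831
= 4.27773·0.050831 = 0.217442

Final: 0.217442


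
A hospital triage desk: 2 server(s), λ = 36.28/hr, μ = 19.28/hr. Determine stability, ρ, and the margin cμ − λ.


Total capacity cμ = 2·19.28 = 38.56/hr
ρ = λ/(cμ) = 36.28/38.56 = 0.9409
Stable ⇔ ρ < 1: YES
Spare capacity = cμ − λ = 38.56 − 36.28 = 2.28/hr

Final: ρ = 0.9409; stable; margin = 2.28/hr


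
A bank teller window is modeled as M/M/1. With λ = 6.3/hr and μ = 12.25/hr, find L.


ρ = λ/μ = 6.3/12.25 = 0.5143
L = ρ/(1−ρ) = 0.5143/(1 − 0.5143) = 0.5143/0.4857 = 1.0588

Final: 1.0588


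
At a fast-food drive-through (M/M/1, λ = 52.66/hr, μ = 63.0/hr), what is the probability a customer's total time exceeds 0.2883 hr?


W ~ Exponential(μ−λ) for M/M/1.
μ − λ = 63.0 − 52.66 = 10.3400
P(W > t) = e^{−(μ−λ)t} = e^{−2.9810} = 0.050741

Final: 0.050741


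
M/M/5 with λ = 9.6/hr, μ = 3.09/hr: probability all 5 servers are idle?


a = λ/μ = 9.6/3.09 = 3.1068; ρ = a/c = 0.6214
Σ_{k=0}^{4} a^k/k! (terms k=0..4) = 1.00000 + 3.10680 + 4.82609 + 4.99789 + 3.88186 = 17.81264
Tail: a^5/(5!(1−ρ)) = 289.44348/(120·0.3786) = 6.37023
P₀ = 1/(17.81264 + 6.37023) = 1/24.18287 = 0.041352

Final: 0.041352


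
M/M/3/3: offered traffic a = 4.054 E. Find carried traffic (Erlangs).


B(3,4.054) = 0.455552 (Erlang-B)
Carried load = a(1 − B) = 4.054·(1 − 0.455552) = 4.054·0.544448 = 2.2072 E

Final: 2.2072 Erlangs


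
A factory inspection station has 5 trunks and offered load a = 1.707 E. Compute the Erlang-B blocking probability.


B(c,a) = (a^c/c!) / Σ_{k=0}^{c} a^k/k!
a^5/5! = 0.120778
Σ terms (k=0..5): 1.00000 + 1.70700 + 1.45692 + 0.82899 + 0.35377 + 0.12078 = 5.467464
B = 0.120778/5.467464 = 0.022090

Final: 0.022090


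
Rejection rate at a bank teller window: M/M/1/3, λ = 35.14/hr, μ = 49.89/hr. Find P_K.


ρ = λ/μ = 35.14/49.89 = 0.7043
P_K = (1−ρ)ρ^K/(1−ρ^(K+1)) = (0.2957·0.349434)/(1 − 0.246123)
= 0.103310/0.753877 = 0.137039

Final: 0.137039


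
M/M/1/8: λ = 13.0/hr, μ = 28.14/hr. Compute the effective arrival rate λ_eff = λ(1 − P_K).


ρ = 0.4620; P_K = (1−ρ)ρ^8/(1−ρ^9) = 0.001117
λ_eff = λ(1 − P_K) = 13.0·(1 − 0.001117) = 13.0·0.998883 = 12.9855 /hr

Final: 12.9855 /hr


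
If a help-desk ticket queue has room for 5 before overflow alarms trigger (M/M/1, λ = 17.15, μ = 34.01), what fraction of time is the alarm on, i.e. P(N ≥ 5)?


ρ = 17.15/34.01 = 0.5043
P(N ≥ n) = ρ^n = 0.5043^5 = 0.032605

Final: 0.032605


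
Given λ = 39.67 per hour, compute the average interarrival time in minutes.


Mean interarrival time = 1/λ = 1/39.67 hour = 0.02521 hour
In minutes: 0.02521 × 60 = 1.5125 min

Final: 1.5125 min


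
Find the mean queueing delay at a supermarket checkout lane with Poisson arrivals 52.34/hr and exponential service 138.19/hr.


ρ = 52.34/138.19 = 0.3788
Wq = ρ/(μ−λ) = 0.3788/(138.19 − 52.34) = 0.3788/85.85 = 0.004412 hr

Final: 0.004412 hr


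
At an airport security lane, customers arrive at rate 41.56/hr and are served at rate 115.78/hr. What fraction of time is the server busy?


ρ = λ/μ = 41.56/115.78 = 0.3590

Final: 0.3590


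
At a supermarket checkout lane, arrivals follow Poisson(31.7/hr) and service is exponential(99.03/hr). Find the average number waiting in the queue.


ρ = 31.7/99.03 = 0.3201
Lq = ρ²/(1−ρ) = 0.1025/0.6799 = 0.1507

Final: 0.1507


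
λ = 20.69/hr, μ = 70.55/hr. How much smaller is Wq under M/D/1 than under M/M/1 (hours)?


ρ = 20.69/70.55 = 0.2933
Wq(M/M/1) = ρ/(μ−λ) = 0.2933/49.86 = 0.005882 hr
Wq(M/D/1) = ρ/(2(μ−λ)) = 0.002941 hr
Savings = 0.005882 − 0.002941 = 0.002941 hr

Final: 0.002941 hr


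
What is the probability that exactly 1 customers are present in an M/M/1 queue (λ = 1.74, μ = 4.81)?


ρ = 1.74/4.81 = 0.3617
P_n = (1−ρ)·ρ^n = (1 − 0.3617)·0.3617^1 = 0.6383·0.361746 = 0.230886

Final: 0.230886


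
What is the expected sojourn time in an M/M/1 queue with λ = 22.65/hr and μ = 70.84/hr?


W = 1/(μ−λ) = 1/(70.84 − 22.65) = 1/48.19 = 0.02075 hr

Final: 0.02075 hr


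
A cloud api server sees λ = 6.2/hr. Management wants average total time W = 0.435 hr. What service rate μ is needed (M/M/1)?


W = 1/(μ−λ) ⇒ μ − λ = 1/W = 1/0.435 = 2.2989
μ = λ + 1/W = 6.2 + 2.2989 = 8.4989 per hr

Final: 8.4989 /hr


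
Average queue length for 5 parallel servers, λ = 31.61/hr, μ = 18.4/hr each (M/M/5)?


a = λ/μ = 1.7179; ρ = a/5 = 0.3436
P₀ = 0.178843
Lq = P₀·a^c·ρ / (c!·(1−ρ)²) = 0.178843·14.96351·0.3436/(120·0.43088)
= 0.01778

Final: 0.01778


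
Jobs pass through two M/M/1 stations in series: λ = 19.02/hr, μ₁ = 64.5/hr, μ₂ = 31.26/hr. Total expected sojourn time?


Each node sees arrival rate λ = 19.02/hr (tandem ⇒ throughput preserved).
W₁ = 1/(μ₁−λ) = 1/(64.5−19.02) = 0.02199 hr
W₂ = 1/(μ₂−λ) = 1/(31.26−19.02) = 0.08170 hr
W_total = W₁ + W₂ = 0.02199 + 0.08170 = 0.10369 hr

Final: 0.10369 hr


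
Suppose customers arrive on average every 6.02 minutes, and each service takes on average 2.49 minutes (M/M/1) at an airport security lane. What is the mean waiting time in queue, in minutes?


λ = 60/6.02 = 9.9668 /hr
μ = 60/2.49 = 24.0964 /hr
ρ = λ/μ = 9.9668/24.0964 = 0.4136
Wq = ρ/(μ−λ) = 0.4136/(24.0964−9.9668) = 0.02927 hr
In minutes: 0.02927·60 = 1.756 min

Final: 1.756 min


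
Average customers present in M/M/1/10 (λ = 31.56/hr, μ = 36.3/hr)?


ρ = 31.56/36.3 = 0.8694
L = ρ[1 − (K+1)ρ^K + Kρ^(K+1)] / [(1−ρ)(1−ρ^(K+1))]
Numerator: 0.8694·(1 − 11·0.246776 + 10·0.214553) = 0.374709
Denominator: (0.1306)·(0.785447) = 0.102563
L = 0.374709/0.102563 = 3.6535

Final: 3.6535


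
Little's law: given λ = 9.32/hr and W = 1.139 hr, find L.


L = λW = 9.32·1.139 = 10.6155

Final: 10.6155


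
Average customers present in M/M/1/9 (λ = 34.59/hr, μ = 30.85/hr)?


ρ = 34.59/30.85 = 1.1212
L = ρ[1 − (K+1)ρ^K + Kρ^(K+1)] / [(1−ρ)(1−ρ^(K+1))]
Numerator: 1.1212·(1 − 10·2.800648 + 9·3.140176) = 1.407257
Denominator: (-0.1212)·(-2.140176) = 0.259457
L = 1.407257/0.259457 = 5.4239

Final: 5.4239


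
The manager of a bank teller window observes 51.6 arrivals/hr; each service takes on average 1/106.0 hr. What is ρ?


ρ = λ/μ = 51.6/106.0 = 0.4868

Final: 0.4868


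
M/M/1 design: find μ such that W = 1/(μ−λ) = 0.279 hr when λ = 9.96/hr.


W = 1/(μ−λ) ⇒ μ − λ = 1/W = 1/0.279 = 3.5842
μ = λ + 1/W = 9.96 + 3.5842 = 13.5442 per hr

Final: 13.5442 /hr


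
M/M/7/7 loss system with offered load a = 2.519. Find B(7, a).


B(c,a) = (a^c/c!) / Σ_{k=0}^{c} a^k/k!
a^7/7! = 0.127693
Σ terms (k=0..7): 1.00000 + 2.51900 + 3.17268 + 2.66399 + 1.67765 + 0.84520 + 0.35484 + 0.12769 = 12.361061
B = 0.127693/12.361061 = 0.010330

Final: 0.010330


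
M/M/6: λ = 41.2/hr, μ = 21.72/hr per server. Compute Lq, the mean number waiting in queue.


a = λ/μ = 1.8969; ρ = a/6 = 0.3161
P₀ = 0.149877
Lq = P₀·a^c·ρ / (c!·(1−ρ)²) = 0.149877·46.58267·0.3161/(720·0.46766)
= 0.006555

Final: 0.006555


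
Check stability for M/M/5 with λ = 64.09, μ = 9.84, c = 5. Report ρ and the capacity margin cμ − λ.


Total capacity cμ = 5·9.84 = 49.20/hr
ρ = λ/(cμ) = 64.09/49.20 = 1.3026
Stable ⇔ ρ < 1: NO
Spare capacity = cμ − λ = 49.20 − 64.09 = -14.89/hr

Final: ρ = 1.3026; unstable; margin = -14.89/hr


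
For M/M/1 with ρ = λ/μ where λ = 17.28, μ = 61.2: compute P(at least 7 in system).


ρ = 17.28/61.2 = 0.2824
P(N ≥ n) = ρ^n = 0.2824^7 = 0.0001431

Final: 0.0001431


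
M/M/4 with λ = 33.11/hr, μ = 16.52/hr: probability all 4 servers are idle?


a = λ/μ = 33.11/16.52 = 2.0042; ρ = a/c = 0.5011
Σ_{k=0}^{3} a^k/k! (terms k=0..3) = 1.00000 + 2.00424 + 2.00848 + 1.34183 = 6.35455
Tail: a^4/(4!(1−ρ)) = 16.13602/(24·0.4989) = 1.34752
P₀ = 1/(6.35455 + 1.34752) = 1/7.70207 = 0.129835

Final: 0.129835


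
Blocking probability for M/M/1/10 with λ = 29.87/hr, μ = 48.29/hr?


ρ = λ/μ = 29.87/48.29 = 0.6186
P_K = (1−ρ)ρ^K/(1−ρ^(K+1)) = (0.3814·0.008199)/(1 − 0.005072)
= 0.003128/0.994928 = 0.003144

Final: 0.003144
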